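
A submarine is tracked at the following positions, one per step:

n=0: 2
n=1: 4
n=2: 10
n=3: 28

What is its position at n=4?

82

Step-to-step displacements: +2, +6, +18; each is 3× the previous.
step 4: 28 + 54 → 82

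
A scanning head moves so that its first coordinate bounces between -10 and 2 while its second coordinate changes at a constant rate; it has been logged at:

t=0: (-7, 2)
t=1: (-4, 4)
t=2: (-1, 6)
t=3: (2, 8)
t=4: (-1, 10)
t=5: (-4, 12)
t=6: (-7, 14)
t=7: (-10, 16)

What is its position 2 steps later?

(-4, 20)

The first coordinate reflects between -10 and 2, moving 3 per step.
  step 8: -10 → -7
  step 9: -7 → -4
The second coordinate changes by +2 each step: at step 9 it is 20.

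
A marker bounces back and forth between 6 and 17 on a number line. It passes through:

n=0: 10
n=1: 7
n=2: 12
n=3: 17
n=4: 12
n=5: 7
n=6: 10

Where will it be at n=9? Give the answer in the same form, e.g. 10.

The value travels 5 per step and bounces off the walls at 6 and 17.
  step 7: 10 → 15
  step 8: 15 → 14
  step 9: 14 → 9

9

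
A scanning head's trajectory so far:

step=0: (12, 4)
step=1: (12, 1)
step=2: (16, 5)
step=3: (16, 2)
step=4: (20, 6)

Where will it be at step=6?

Step-to-step displacements: (+0, -3), (+4, +4), (+0, -3), (+4, +4) — a repeating cycle of length 2.
step 5: apply (+0, -3) → (20, 3)
step 6: apply (+4, +4) → (24, 7)

(24, 7)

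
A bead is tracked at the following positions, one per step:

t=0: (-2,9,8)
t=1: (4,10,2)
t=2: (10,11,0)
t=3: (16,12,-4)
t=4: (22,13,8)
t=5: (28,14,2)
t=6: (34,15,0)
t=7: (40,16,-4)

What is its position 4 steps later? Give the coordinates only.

(64,20,-4)

First: linear, +6 per step → 64 at step 11.
Second: linear, +1 per step → 20 at step 11.
Third: cycles through 8, 2, 0, -4 every 4 steps. Step 11 lands at position 3 of the cycle → -4.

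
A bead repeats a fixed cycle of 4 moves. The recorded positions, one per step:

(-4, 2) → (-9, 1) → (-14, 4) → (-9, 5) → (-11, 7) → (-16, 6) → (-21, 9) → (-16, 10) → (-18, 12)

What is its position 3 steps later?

Step-to-step displacements: (-5, -1), (-5, +3), (+5, +1), (-2, +2), (-5, -1), (-5, +3), (+5, +1), (-2, +2) — a repeating cycle of length 4.
step 9: apply (-5, -1) → (-23, 11)
step 10: apply (-5, +3) → (-28, 14)
step 11: apply (+5, +1) → (-23, 15)

(-23, 15)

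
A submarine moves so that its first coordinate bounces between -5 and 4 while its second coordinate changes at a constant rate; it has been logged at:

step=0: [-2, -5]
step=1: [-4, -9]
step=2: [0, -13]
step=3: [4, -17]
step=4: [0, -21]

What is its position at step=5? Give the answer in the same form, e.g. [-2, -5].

[-4, -25]

The first coordinate travels 4 per step and bounces off the walls at -5 and 4.
  step 5: 0 → -4
The second coordinate changes by -4 each step: at step 5 it is -25.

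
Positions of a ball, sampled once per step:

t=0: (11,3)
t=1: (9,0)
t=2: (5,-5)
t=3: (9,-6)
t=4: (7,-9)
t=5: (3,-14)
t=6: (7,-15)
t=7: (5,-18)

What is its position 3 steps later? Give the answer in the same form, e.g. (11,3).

(3,-27)

Differencing gives (-2,-3), (-4,-5), (+4,-1), (-2,-3), (-4,-5), (+4,-1), (-2,-3). This is the pattern (-2,-3), (-4,-5), (+4,-1) repeated.
step 8: apply (-4,-5) → (1,-23)
step 9: apply (+4,-1) → (5,-24)
step 10: apply (-2,-3) → (3,-27)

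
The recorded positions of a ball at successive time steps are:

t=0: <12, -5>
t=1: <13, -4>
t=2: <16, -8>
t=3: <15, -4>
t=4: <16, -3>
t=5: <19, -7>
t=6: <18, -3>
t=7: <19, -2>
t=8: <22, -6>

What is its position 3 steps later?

Step-to-step displacements: <+1, +1>, <+3, -4>, <-1, +4>, <+1, +1>, <+3, -4>, <-1, +4>, <+1, +1>, <+3, -4> — a repeating cycle of length 3.
step 9: apply <-1, +4> → <21, -2>
step 10: apply <+1, +1> → <22, -1>
step 11: apply <+3, -4> → <25, -5>

<25, -5>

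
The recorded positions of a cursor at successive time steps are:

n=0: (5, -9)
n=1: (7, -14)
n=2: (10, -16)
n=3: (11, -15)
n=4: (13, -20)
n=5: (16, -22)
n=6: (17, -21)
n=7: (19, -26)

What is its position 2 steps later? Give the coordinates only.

Differencing gives (+2, -5), (+3, -2), (+1, +1), (+2, -5), (+3, -2), (+1, +1), (+2, -5). This is the pattern (+2, -5), (+3, -2), (+1, +1) repeated.
step 8: apply (+3, -2) → (22, -28)
step 9: apply (+1, +1) → (23, -27)

(23, -27)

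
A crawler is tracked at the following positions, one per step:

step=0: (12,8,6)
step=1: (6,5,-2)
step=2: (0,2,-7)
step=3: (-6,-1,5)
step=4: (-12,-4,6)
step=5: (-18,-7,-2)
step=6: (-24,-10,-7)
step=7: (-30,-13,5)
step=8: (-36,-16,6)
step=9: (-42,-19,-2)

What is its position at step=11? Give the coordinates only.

(-54,-25,5)

The first coordinate changes by -6 each step, so at step 11 it is 12 + 11·(-6) = -54.
The second coordinate changes by -3 each step, so at step 11 it is 8 + 11·(-3) = -25.
The third coordinate repeats the cycle [6, -2, -7, 5] with period 4; step 11 mod 4 = 3, giving 5.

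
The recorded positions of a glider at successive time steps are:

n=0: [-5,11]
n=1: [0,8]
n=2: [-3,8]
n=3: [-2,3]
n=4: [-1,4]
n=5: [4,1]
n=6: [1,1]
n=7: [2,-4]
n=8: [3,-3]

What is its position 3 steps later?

The moves between consecutive positions are [+5,-3], [-3,+0], [+1,-5], [+1,+1], [+5,-3], [-3,+0], [+1,-5], [+1,+1]; they repeat the 4-cycle [[+5,-3], [-3,+0], [+1,-5], [+1,+1]].
step 9: apply [+5,-3] → [8,-6]
step 10: apply [-3,+0] → [5,-6]
step 11: apply [+1,-5] → [6,-11]

[6,-11]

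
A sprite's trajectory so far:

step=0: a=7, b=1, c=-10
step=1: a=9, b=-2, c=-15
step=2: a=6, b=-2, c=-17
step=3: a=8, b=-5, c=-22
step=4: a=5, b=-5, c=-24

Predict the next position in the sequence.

The moves between consecutive positions are (+2,-3,-5), (-3,+0,-2), (+2,-3,-5), (-3,+0,-2); they repeat the 2-cycle [(+2,-3,-5), (-3,+0,-2)].
step 5: apply (+2,-3,-5) → a=7, b=-8, c=-29

a=7, b=-8, c=-29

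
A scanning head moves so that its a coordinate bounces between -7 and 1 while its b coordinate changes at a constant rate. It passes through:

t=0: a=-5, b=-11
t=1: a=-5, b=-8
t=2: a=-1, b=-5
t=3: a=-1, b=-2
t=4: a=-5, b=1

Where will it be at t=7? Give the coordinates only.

a=-1, b=10

The a coordinate travels 4 per step and bounces off the walls at -7 and 1.
  step 5: -5 → -5
  step 6: -5 → -1
  step 7: -1 → -1
The b coordinate changes by +3 each step: at step 7 it is 10.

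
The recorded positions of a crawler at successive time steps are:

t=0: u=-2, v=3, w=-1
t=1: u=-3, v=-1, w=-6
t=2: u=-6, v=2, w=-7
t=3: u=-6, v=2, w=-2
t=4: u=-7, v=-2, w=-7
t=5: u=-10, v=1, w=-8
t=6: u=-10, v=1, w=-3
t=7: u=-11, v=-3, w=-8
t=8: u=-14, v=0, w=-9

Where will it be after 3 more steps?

Differencing gives (-1,-4,-5), (-3,+3,-1), (+0,+0,+5), (-1,-4,-5), (-3,+3,-1), (+0,+0,+5), (-1,-4,-5), (-3,+3,-1). This is the pattern (-1,-4,-5), (-3,+3,-1), (+0,+0,+5) repeated.
step 9: apply (+0,+0,+5) → u=-14, v=0, w=-4
step 10: apply (-1,-4,-5) → u=-15, v=-4, w=-9
step 11: apply (-3,+3,-1) → u=-18, v=-1, w=-10

u=-18, v=-1, w=-10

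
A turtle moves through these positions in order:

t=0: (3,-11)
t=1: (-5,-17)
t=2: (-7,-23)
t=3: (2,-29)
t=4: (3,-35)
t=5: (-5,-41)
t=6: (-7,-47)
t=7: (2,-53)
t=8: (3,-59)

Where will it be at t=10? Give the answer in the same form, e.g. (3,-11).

The first coordinate repeats the cycle [3, -5, -7, 2] with period 4; step 10 mod 4 = 2, giving -7.
The second coordinate changes by -6 each step, so at step 10 it is -11 + 10·(-6) = -71.

(-7,-71)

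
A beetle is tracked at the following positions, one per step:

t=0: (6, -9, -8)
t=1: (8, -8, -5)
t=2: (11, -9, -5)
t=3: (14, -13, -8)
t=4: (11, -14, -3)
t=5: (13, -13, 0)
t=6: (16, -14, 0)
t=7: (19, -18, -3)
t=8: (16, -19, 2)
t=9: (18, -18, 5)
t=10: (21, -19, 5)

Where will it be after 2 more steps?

The moves between consecutive positions are (+2, +1, +3), (+3, -1, +0), (+3, -4, -3), (-3, -1, +5), (+2, +1, +3), (+3, -1, +0), (+3, -4, -3), (-3, -1, +5), (+2, +1, +3), (+3, -1, +0); they repeat the 4-cycle [(+2, +1, +3), (+3, -1, +0), (+3, -4, -3), (-3, -1, +5)].
step 11: apply (+3, -4, -3) → (24, -23, 2)
step 12: apply (-3, -1, +5) → (21, -24, 7)

(21, -24, 7)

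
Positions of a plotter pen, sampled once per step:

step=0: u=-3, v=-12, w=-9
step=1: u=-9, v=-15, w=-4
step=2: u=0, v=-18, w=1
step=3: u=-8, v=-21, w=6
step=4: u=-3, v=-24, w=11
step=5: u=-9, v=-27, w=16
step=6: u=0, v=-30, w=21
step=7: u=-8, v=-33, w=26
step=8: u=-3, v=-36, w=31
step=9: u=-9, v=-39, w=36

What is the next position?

The u coordinate repeats the cycle [-3, -9, 0, -8] with period 4; step 10 mod 4 = 2, giving 0.
The v coordinate changes by -3 each step, so at step 10 it is -12 + 10·(-3) = -42.
The w coordinate changes by +5 each step, so at step 10 it is -9 + 10·(5) = 41.

u=0, v=-42, w=41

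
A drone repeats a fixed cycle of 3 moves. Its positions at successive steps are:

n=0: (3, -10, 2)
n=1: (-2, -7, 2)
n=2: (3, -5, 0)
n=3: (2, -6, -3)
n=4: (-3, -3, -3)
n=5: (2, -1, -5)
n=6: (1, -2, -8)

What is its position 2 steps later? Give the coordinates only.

(1, 3, -10)

The moves between consecutive positions are (-5, +3, +0), (+5, +2, -2), (-1, -1, -3), (-5, +3, +0), (+5, +2, -2), (-1, -1, -3); they repeat the 3-cycle [(-5, +3, +0), (+5, +2, -2), (-1, -1, -3)].
step 7: apply (-5, +3, +0) → (-4, 1, -8)
step 8: apply (+5, +2, -2) → (1, 3, -10)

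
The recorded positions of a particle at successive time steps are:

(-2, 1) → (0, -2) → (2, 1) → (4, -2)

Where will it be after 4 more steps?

(12, -2)

First: linear, +2 per step → 12 at step 7.
Second: cycles through 1, -2 every 2 steps. Step 7 lands at position 1 of the cycle → -2.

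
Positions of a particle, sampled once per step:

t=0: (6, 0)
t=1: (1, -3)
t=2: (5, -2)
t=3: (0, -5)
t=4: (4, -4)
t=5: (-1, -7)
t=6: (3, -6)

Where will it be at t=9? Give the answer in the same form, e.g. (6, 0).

Step-to-step displacements: (-5, -3), (+4, +1), (-5, -3), (+4, +1), (-5, -3), (+4, +1) — a repeating cycle of length 2.
step 7: apply (-5, -3) → (-2, -9)
step 8: apply (+4, +1) → (2, -8)
step 9: apply (-5, -3) → (-3, -11)

(-3, -11)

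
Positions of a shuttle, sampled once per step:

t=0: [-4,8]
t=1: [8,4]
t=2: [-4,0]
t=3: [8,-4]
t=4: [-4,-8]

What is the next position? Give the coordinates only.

The first coordinate repeats the cycle [-4, 8] with period 2; step 5 mod 2 = 1, giving 8.
The second coordinate changes by -4 each step, so at step 5 it is 8 + 5·(-4) = -12.

[8,-12]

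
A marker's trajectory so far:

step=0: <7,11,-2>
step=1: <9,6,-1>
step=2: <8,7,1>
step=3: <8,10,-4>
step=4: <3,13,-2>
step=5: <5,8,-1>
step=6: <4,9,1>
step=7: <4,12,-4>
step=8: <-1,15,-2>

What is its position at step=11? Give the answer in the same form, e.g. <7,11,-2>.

<0,14,-4>

Differencing gives <+2,-5,+1>, <-1,+1,+2>, <+0,+3,-5>, <-5,+3,+2>, <+2,-5,+1>, <-1,+1,+2>, <+0,+3,-5>, <-5,+3,+2>. This is the pattern <+2,-5,+1>, <-1,+1,+2>, <+0,+3,-5>, <-5,+3,+2> repeated.
step 9: apply <+2,-5,+1> → <1,10,-1>
step 10: apply <-1,+1,+2> → <0,11,1>
step 11: apply <+0,+3,-5> → <0,14,-4>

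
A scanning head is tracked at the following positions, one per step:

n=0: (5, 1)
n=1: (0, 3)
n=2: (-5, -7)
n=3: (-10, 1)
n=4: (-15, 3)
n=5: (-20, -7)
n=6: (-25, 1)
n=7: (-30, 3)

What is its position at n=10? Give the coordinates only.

(-45, 3)

The first coordinate changes by -5 each step, so at step 10 it is 5 + 10·(-5) = -45.
The second coordinate repeats the cycle [1, 3, -7] with period 3; step 10 mod 3 = 1, giving 3.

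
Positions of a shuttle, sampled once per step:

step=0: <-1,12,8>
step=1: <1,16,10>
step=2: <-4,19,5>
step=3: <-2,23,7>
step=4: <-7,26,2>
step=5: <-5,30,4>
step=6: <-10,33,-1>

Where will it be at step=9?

Step-to-step displacements: <+2,+4,+2>, <-5,+3,-5>, <+2,+4,+2>, <-5,+3,-5>, <+2,+4,+2>, <-5,+3,-5> — a repeating cycle of length 2.
step 7: apply <+2,+4,+2> → <-8,37,1>
step 8: apply <-5,+3,-5> → <-13,40,-4>
step 9: apply <+2,+4,+2> → <-11,44,-2>

<-11,44,-2>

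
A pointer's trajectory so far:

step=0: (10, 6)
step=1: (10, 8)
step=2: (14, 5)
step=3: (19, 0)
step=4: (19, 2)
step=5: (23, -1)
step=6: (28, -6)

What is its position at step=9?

(37, -12)

The moves between consecutive positions are (+0, +2), (+4, -3), (+5, -5), (+0, +2), (+4, -3), (+5, -5); they repeat the 3-cycle [(+0, +2), (+4, -3), (+5, -5)].
step 7: apply (+0, +2) → (28, -4)
step 8: apply (+4, -3) → (32, -7)
step 9: apply (+5, -5) → (37, -12)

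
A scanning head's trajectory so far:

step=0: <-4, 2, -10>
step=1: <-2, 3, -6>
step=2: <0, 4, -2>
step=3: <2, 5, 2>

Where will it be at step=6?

<8, 8, 14>

Each step adds <+2, +1, +4> to the position.
step 4: <2, 5, 2> + <+2, +1, +4> → <4, 6, 6>
step 5: <4, 6, 6> + <+2, +1, +4> → <6, 7, 10>
step 6: <6, 7, 10> + <+2, +1, +4> → <8, 8, 14>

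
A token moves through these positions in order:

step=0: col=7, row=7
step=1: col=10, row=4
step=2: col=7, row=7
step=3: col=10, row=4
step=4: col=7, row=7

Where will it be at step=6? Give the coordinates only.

col=7, row=7

The jumps are (+3,-3), (-3,+3), (+3,-3), (-3,+3) — a geometric progression with ratio -1.
step 5: col=7, row=7 + (+3,-3) → col=10, row=4
step 6: col=10, row=4 + (-3,+3) → col=7, row=7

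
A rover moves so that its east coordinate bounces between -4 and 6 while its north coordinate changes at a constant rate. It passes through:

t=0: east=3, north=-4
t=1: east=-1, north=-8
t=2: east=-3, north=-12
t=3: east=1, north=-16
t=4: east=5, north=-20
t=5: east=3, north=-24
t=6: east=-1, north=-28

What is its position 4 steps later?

east=3, north=-44

The east coordinate reflects between -4 and 6, moving 4 per step.
  step 7: -1 → -3
  step 8: -3 → 1
  step 9: 1 → 5
  step 10: 5 → 3
The north coordinate changes by -4 each step: at step 10 it is -44.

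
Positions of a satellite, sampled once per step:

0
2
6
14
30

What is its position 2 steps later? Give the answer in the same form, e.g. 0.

126

The jumps are +2, +4, +8, +16 — a geometric progression with ratio 2.
step 5: 30 + 32 → 62
step 6: 62 + 64 → 126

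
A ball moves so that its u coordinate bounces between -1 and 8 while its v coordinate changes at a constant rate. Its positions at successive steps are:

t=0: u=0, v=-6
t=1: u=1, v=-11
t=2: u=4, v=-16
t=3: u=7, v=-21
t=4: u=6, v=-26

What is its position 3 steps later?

The u coordinate reflects between -1 and 8, moving 3 per step.
  step 5: 6 → 3
  step 6: 3 → 0
  step 7: 0 → 1
The v coordinate changes by -5 each step: at step 7 it is -41.

u=1, v=-41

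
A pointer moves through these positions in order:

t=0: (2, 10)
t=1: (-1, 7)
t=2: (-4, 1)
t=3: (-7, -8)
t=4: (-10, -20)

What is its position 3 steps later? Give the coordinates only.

(-19, -74)

Taking differences between consecutive positions: (-3, -3), (-3, -6), (-3, -9), (-3, -12). These grow by (+0, -3) each step.
step 5: (-10, -20) + (-3, -15) → (-13, -35)
step 6: (-13, -35) + (-3, -18) → (-16, -53)
step 7: (-16, -53) + (-3, -21) → (-19, -74)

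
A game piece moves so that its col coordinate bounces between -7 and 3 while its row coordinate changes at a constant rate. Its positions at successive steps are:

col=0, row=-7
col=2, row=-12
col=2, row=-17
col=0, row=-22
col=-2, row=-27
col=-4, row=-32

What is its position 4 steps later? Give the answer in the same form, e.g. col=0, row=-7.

col=-2, row=-52

The col coordinate reflects between -7 and 3, moving 2 per step.
  step 6: -4 → -6
  step 7: -6 → -6
  step 8: -6 → -4
  step 9: -4 → -2
The row coordinate changes by -5 each step: at step 9 it is -52.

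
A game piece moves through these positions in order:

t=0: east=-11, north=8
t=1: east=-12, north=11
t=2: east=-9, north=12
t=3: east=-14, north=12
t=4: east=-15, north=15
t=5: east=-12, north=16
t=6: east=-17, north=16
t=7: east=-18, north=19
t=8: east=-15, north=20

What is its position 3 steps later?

The moves between consecutive positions are (-1, +3), (+3, +1), (-5, +0), (-1, +3), (+3, +1), (-5, +0), (-1, +3), (+3, +1); they repeat the 3-cycle [(-1, +3), (+3, +1), (-5, +0)].
step 9: apply (-5, +0) → east=-20, north=20
step 10: apply (-1, +3) → east=-21, north=23
step 11: apply (+3, +1) → east=-18, north=24

east=-18, north=24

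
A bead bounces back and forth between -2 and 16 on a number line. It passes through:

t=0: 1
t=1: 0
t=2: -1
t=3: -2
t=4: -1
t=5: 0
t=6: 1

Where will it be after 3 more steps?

The value travels 1 per step and bounces off the walls at -2 and 16.
  step 7: 1 → 2
  step 8: 2 → 3
  step 9: 3 → 4

4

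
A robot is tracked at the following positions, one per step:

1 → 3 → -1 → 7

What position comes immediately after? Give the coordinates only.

The jumps are +2, -4, +8 — a geometric progression with ratio -2.
step 4: 7 − 16 → -9

-9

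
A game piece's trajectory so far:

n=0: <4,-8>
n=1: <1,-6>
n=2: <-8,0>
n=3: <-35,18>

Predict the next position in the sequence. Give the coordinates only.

<-116,72>

Step-to-step displacements: <-3,+2>, <-9,+6>, <-27,+18>; each is 3× the previous.
step 4: <-35,18> + <-81,+54> → <-116,72>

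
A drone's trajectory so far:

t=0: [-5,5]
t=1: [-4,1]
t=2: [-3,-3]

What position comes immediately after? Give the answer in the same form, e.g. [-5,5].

[-2,-7]

Each step adds [+1,-4] to the position.
step 3: [-3,-3] + [+1,-4] → [-2,-7]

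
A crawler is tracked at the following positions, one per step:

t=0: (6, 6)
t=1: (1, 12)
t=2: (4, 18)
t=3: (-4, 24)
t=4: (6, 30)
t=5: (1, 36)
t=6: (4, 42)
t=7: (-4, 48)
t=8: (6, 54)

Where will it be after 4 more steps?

(6, 78)

First: cycles through 6, 1, 4, -4 every 4 steps. Step 12 lands at position 0 of the cycle → 6.
Second: linear, +6 per step → 78 at step 12.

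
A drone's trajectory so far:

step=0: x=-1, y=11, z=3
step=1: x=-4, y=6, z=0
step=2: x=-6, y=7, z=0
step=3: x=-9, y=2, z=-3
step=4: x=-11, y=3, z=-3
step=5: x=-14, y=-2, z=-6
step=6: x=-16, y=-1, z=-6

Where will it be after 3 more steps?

x=-24, y=-10, z=-12

Step-to-step displacements: (-3, -5, -3), (-2, +1, +0), (-3, -5, -3), (-2, +1, +0), (-3, -5, -3), (-2, +1, +0) — a repeating cycle of length 2.
step 7: apply (-3, -5, -3) → x=-19, y=-6, z=-9
step 8: apply (-2, +1, +0) → x=-21, y=-5, z=-9
step 9: apply (-3, -5, -3) → x=-24, y=-10, z=-12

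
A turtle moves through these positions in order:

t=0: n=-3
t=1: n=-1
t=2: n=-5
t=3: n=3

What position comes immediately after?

n=-13

Step-to-step displacements: +2, -4, +8; each is -2× the previous.
step 4: 3 − 16 → n=-13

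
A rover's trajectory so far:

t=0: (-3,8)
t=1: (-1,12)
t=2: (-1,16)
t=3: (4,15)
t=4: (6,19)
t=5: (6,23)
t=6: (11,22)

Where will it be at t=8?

(13,30)

Differencing gives (+2,+4), (+0,+4), (+5,-1), (+2,+4), (+0,+4), (+5,-1). This is the pattern (+2,+4), (+0,+4), (+5,-1) repeated.
step 7: apply (+2,+4) → (13,26)
step 8: apply (+0,+4) → (13,30)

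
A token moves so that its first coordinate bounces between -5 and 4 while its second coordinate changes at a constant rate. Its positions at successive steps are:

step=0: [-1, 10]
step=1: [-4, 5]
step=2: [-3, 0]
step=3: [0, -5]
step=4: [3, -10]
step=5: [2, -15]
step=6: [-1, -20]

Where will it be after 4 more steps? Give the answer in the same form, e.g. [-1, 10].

The first coordinate travels 3 per step and bounces off the walls at -5 and 4.
  step 7: -1 → -4
  step 8: -4 → -3
  step 9: -3 → 0
  step 10: 0 → 3
The second coordinate changes by -5 each step: at step 10 it is -40.

[3, -40]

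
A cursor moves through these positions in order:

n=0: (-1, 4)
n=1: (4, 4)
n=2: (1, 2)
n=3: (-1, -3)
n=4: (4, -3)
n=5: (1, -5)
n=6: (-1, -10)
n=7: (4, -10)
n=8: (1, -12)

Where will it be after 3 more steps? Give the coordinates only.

Step-to-step displacements: (+5, +0), (-3, -2), (-2, -5), (+5, +0), (-3, -2), (-2, -5), (+5, +0), (-3, -2) — a repeating cycle of length 3.
step 9: apply (-2, -5) → (-1, -17)
step 10: apply (+5, +0) → (4, -17)
step 11: apply (-3, -2) → (1, -19)

(1, -19)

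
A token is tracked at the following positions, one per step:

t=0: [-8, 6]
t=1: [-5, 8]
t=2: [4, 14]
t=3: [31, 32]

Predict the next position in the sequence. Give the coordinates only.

The jumps are [+3, +2], [+9, +6], [+27, +18] — a geometric progression with ratio 3.
step 4: [31, 32] + [+81, +54] → [112, 86]

[112, 86]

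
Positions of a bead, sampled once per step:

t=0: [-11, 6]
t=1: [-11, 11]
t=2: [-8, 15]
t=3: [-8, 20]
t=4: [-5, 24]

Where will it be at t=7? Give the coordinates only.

The moves between consecutive positions are [+0, +5], [+3, +4], [+0, +5], [+3, +4]; they repeat the 2-cycle [[+0, +5], [+3, +4]].
step 5: apply [+0, +5] → [-5, 29]
step 6: apply [+3, +4] → [-2, 33]
step 7: apply [+0, +5] → [-2, 38]

[-2, 38]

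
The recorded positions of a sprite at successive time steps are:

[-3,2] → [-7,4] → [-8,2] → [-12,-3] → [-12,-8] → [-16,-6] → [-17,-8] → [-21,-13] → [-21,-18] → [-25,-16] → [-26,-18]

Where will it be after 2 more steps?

[-30,-28]

Step-to-step displacements: [-4,+2], [-1,-2], [-4,-5], [+0,-5], [-4,+2], [-1,-2], [-4,-5], [+0,-5], [-4,+2], [-1,-2] — a repeating cycle of length 4.
step 11: apply [-4,-5] → [-30,-23]
step 12: apply [+0,-5] → [-30,-28]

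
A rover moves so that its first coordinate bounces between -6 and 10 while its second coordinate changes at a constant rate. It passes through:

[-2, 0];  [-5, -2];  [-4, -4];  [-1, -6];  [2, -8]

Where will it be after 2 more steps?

[8, -12]

The first coordinate reflects between -6 and 10, moving 3 per step.
  step 5: 2 → 5
  step 6: 5 → 8
The second coordinate changes by -2 each step: at step 6 it is -12.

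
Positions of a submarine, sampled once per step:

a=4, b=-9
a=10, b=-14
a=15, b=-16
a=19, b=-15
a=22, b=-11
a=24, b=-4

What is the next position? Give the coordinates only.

Taking differences between consecutive positions: (+6, -5), (+5, -2), (+4, +1), (+3, +4), (+2, +7). These grow by (-1, +3) each step.
step 6: a=24, b=-4 + (+1, +10) → a=25, b=6

a=25, b=6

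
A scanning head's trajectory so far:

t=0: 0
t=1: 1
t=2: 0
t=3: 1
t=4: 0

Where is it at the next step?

1

Step-to-step displacements: +1, -1, +1, -1; each is -1× the previous.
step 5: 0 + 1 → 1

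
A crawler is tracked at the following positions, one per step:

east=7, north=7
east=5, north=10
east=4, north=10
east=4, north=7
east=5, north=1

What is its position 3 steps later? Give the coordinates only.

east=14, north=-35

Successive displacements: (-2, +3), (-1, +0), (+0, -3), (+1, -6) — each changes by (+1, -3).
step 5: east=5, north=1 + (+2, -9) → east=7, north=-8
step 6: east=7, north=-8 + (+3, -12) → east=10, north=-20
step 7: east=10, north=-20 + (+4, -15) → east=14, north=-35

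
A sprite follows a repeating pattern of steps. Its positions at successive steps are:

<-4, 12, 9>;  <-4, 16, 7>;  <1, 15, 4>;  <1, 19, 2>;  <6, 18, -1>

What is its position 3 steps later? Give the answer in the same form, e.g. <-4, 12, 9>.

<11, 25, -8>

The moves between consecutive positions are <+0, +4, -2>, <+5, -1, -3>, <+0, +4, -2>, <+5, -1, -3>; they repeat the 2-cycle [<+0, +4, -2>, <+5, -1, -3>].
step 5: apply <+0, +4, -2> → <6, 22, -3>
step 6: apply <+5, -1, -3> → <11, 21, -6>
step 7: apply <+0, +4, -2> → <11, 25, -8>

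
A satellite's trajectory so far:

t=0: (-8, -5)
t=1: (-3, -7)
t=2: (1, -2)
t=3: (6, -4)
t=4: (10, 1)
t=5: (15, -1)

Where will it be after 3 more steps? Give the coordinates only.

Differencing gives (+5, -2), (+4, +5), (+5, -2), (+4, +5), (+5, -2). This is the pattern (+5, -2), (+4, +5) repeated.
step 6: apply (+4, +5) → (19, 4)
step 7: apply (+5, -2) → (24, 2)
step 8: apply (+4, +5) → (28, 7)

(28, 7)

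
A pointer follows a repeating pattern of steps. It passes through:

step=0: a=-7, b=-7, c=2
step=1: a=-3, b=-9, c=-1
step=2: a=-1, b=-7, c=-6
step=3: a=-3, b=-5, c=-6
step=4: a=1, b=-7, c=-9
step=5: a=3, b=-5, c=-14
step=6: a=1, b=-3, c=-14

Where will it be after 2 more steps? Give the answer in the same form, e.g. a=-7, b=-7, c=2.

Step-to-step displacements: (+4, -2, -3), (+2, +2, -5), (-2, +2, +0), (+4, -2, -3), (+2, +2, -5), (-2, +2, +0) — a repeating cycle of length 3.
step 7: apply (+4, -2, -3) → a=5, b=-5, c=-17
step 8: apply (+2, +2, -5) → a=7, b=-3, c=-22

a=7, b=-3, c=-22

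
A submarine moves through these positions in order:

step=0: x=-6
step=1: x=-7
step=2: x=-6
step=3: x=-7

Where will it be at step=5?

x=-7

The jumps are -1, +1, -1 — a geometric progression with ratio -1.
step 4: -7 + 1 → x=-6
step 5: -6 − 1 → x=-7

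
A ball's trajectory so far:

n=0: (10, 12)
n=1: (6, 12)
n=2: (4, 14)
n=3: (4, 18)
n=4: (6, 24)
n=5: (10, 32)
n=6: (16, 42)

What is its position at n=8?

Successive displacements: (-4, +0), (-2, +2), (+0, +4), (+2, +6), (+4, +8), (+6, +10) — each changes by (+2, +2).
step 7: (16, 42) + (+8, +12) → (24, 54)
step 8: (24, 54) + (+10, +14) → (34, 68)

(34, 68)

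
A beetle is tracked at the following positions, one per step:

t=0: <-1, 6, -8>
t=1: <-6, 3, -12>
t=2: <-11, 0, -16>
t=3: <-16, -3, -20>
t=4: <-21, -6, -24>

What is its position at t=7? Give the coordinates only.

Each step adds <-5, -3, -4> to the position.
step 5: <-21, -6, -24> + <-5, -3, -4> → <-26, -9, -28>
step 6: <-26, -9, -28> + <-5, -3, -4> → <-31, -12, -32>
step 7: <-31, -12, -32> + <-5, -3, -4> → <-36, -15, -36>

<-36, -15, -36>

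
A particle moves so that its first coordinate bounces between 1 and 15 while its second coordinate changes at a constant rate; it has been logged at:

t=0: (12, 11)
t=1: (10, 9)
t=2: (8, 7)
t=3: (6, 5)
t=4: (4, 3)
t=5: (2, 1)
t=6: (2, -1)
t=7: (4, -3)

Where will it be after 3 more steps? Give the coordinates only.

The first coordinate travels 2 per step and bounces off the walls at 1 and 15.
  step 8: 4 → 6
  step 9: 6 → 8
  step 10: 8 → 10
The second coordinate changes by -2 each step: at step 10 it is -9.

(10, -9)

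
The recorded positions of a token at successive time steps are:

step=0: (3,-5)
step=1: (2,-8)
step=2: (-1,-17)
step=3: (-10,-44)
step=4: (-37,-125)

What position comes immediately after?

(-118,-368)

The jumps are (-1,-3), (-3,-9), (-9,-27), (-27,-81) — a geometric progression with ratio 3.
step 5: (-37,-125) + (-81,-243) → (-118,-368)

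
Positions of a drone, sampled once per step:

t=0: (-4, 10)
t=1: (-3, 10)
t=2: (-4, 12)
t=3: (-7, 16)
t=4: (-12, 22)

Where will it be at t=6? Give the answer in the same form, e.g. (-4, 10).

First differences are (+1, +0), (-1, +2), (-3, +4), (-5, +6); their common second difference is (-2, +2) (constant acceleration).
step 5: (-12, 22) + (-7, +8) → (-19, 30)
step 6: (-19, 30) + (-9, +10) → (-28, 40)

(-28, 40)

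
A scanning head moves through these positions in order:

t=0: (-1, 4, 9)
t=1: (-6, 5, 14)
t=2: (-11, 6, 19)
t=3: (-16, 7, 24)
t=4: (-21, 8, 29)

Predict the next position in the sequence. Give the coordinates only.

Constant displacement of (-5, +1, +5) per step.
step 5: (-21, 8, 29) + (-5, +1, +5) → (-26, 9, 34)

(-26, 9, 34)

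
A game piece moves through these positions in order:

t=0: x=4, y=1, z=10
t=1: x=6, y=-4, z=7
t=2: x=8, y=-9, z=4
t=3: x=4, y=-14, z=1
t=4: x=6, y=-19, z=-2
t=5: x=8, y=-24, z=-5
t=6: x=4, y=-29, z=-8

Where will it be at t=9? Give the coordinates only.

x=4, y=-44, z=-17

The x coordinate repeats the cycle [4, 6, 8] with period 3; step 9 mod 3 = 0, giving 4.
The y coordinate changes by -5 each step, so at step 9 it is 1 + 9·(-5) = -44.
The z coordinate changes by -3 each step, so at step 9 it is 10 + 9·(-3) = -17.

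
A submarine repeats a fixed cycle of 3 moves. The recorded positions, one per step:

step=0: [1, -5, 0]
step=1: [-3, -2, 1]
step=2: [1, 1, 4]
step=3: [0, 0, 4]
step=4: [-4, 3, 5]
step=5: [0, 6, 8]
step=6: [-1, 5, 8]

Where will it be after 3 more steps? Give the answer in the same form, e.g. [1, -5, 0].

Differencing gives [-4, +3, +1], [+4, +3, +3], [-1, -1, +0], [-4, +3, +1], [+4, +3, +3], [-1, -1, +0]. This is the pattern [-4, +3, +1], [+4, +3, +3], [-1, -1, +0] repeated.
step 7: apply [-4, +3, +1] → [-5, 8, 9]
step 8: apply [+4, +3, +3] → [-1, 11, 12]
step 9: apply [-1, -1, +0] → [-2, 10, 12]

[-2, 10, 12]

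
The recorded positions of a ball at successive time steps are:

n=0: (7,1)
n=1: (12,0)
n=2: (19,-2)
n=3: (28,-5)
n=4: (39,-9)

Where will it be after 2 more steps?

(67,-20)

First differences are (+5,-1), (+7,-2), (+9,-3), (+11,-4); their common second difference is (+2,-1) (constant acceleration).
step 5: (39,-9) + (+13,-5) → (52,-14)
step 6: (52,-14) + (+15,-6) → (67,-20)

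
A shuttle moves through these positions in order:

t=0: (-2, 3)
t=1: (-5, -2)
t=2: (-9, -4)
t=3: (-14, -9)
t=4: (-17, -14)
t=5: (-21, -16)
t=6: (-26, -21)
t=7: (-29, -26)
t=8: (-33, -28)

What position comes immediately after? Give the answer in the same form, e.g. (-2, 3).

(-38, -33)

The moves between consecutive positions are (-3, -5), (-4, -2), (-5, -5), (-3, -5), (-4, -2), (-5, -5), (-3, -5), (-4, -2); they repeat the 3-cycle [(-3, -5), (-4, -2), (-5, -5)].
step 9: apply (-5, -5) → (-38, -33)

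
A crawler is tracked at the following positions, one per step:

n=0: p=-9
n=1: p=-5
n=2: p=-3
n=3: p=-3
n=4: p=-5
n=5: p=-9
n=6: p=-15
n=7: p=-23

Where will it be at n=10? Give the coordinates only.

Successive displacements: +4, +2, +0, -2, -4, -6, -8 — each changes by -2.
step 8: -23 − 10 → p=-33
step 9: -33 − 12 → p=-45
step 10: -45 − 14 → p=-59

p=-59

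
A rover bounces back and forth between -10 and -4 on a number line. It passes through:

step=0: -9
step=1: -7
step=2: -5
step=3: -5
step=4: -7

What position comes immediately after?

The value reflects between -10 and -4, moving 2 per step.
  step 5: -7 → -9

-9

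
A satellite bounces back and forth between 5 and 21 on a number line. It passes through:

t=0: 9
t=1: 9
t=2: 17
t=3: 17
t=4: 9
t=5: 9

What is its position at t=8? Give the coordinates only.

9

The value travels 8 per step and bounces off the walls at 5 and 21.
  step 6: 9 → 17
  step 7: 17 → 17
  step 8: 17 → 9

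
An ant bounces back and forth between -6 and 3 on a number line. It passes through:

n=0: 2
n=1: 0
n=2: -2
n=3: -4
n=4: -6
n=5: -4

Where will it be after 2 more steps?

The value travels 2 per step and bounces off the walls at -6 and 3.
  step 6: -4 → -2
  step 7: -2 → 0

0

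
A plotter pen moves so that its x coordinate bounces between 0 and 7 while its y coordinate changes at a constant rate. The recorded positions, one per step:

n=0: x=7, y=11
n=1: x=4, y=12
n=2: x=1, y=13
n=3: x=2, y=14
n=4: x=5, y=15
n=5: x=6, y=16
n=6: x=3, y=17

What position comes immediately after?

The x coordinate travels 3 per step and bounces off the walls at 0 and 7.
  step 7: 3 → 0
The y coordinate changes by +1 each step: at step 7 it is 18.

x=0, y=18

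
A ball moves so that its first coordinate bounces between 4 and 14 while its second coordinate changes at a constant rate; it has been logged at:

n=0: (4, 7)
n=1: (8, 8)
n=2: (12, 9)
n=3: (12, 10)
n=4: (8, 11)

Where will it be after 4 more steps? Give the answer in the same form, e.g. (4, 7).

The first coordinate travels 4 per step and bounces off the walls at 4 and 14.
  step 5: 8 → 4
  step 6: 4 → 8
  step 7: 8 → 12
  step 8: 12 → 12
The second coordinate changes by +1 each step: at step 8 it is 15.

(12, 15)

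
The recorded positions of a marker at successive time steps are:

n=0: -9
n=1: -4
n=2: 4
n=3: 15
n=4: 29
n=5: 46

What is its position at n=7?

First differences are +5, +8, +11, +14, +17; their common second difference is +3 (constant acceleration).
step 6: 46 + 20 → 66
step 7: 66 + 23 → 89

89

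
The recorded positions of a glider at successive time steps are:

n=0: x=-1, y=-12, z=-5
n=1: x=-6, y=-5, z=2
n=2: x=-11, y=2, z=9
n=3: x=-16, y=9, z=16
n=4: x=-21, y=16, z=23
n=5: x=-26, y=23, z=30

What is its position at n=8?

The position changes by (-5, +7, +7) every step.
step 6: x=-26, y=23, z=30 + (-5, +7, +7) → x=-31, y=30, z=37
step 7: x=-31, y=30, z=37 + (-5, +7, +7) → x=-36, y=37, z=44
step 8: x=-36, y=37, z=44 + (-5, +7, +7) → x=-41, y=44, z=51

x=-41, y=44, z=51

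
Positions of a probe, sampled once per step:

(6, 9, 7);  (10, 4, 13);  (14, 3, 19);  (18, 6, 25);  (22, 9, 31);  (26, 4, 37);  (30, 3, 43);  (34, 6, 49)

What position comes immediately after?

(38, 9, 55)

The first coordinate changes by +4 each step, so at step 8 it is 6 + 8·(4) = 38.
The second coordinate repeats the cycle [9, 4, 3, 6] with period 4; step 8 mod 4 = 0, giving 9.
The third coordinate changes by +6 each step, so at step 8 it is 7 + 8·(6) = 55.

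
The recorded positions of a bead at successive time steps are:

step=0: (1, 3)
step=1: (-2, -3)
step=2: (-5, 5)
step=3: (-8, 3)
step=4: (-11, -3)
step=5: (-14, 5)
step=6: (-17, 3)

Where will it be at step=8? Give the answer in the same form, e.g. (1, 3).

(-23, 5)

The first coordinate changes by -3 each step, so at step 8 it is 1 + 8·(-3) = -23.
The second coordinate repeats the cycle [3, -3, 5] with period 3; step 8 mod 3 = 2, giving 5.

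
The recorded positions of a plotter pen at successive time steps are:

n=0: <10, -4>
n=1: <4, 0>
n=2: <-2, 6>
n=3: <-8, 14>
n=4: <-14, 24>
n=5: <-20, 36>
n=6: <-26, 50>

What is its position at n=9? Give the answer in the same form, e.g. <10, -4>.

First differences are <-6, +4>, <-6, +6>, <-6, +8>, <-6, +10>, <-6, +12>, <-6, +14>; their common second difference is <+0, +2> (constant acceleration).
step 7: <-26, 50> + <-6, +16> → <-32, 66>
step 8: <-32, 66> + <-6, +18> → <-38, 84>
step 9: <-38, 84> + <-6, +20> → <-44, 104>

<-44, 104>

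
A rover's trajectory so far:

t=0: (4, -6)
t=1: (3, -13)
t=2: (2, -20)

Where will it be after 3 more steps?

(-1, -41)

Constant displacement of (-1, -7) per step.
step 3: (2, -20) + (-1, -7) → (1, -27)
step 4: (1, -27) + (-1, -7) → (0, -34)
step 5: (0, -34) + (-1, -7) → (-1, -41)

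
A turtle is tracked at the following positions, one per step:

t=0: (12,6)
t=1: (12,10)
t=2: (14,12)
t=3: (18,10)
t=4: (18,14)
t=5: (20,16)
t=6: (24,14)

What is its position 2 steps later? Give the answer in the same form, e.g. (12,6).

The moves between consecutive positions are (+0,+4), (+2,+2), (+4,-2), (+0,+4), (+2,+2), (+4,-2); they repeat the 3-cycle [(+0,+4), (+2,+2), (+4,-2)].
step 7: apply (+0,+4) → (24,18)
step 8: apply (+2,+2) → (26,20)

(26,20)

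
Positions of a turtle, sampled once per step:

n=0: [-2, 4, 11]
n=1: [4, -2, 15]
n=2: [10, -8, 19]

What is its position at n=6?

[34, -32, 35]

The position changes by [+6, -6, +4] every step.
step 3: [10, -8, 19] + [+6, -6, +4] → [16, -14, 23]
step 4: [16, -14, 23] + [+6, -6, +4] → [22, -20, 27]
step 5: [22, -20, 27] + [+6, -6, +4] → [28, -26, 31]
step 6: [28, -26, 31] + [+6, -6, +4] → [34, -32, 35]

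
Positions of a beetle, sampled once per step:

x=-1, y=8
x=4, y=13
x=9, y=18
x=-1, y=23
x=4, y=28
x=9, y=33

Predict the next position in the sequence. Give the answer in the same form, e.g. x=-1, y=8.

The x coordinate repeats the cycle [-1, 4, 9] with period 3; step 6 mod 3 = 0, giving -1.
The y coordinate changes by +5 each step, so at step 6 it is 8 + 6·(5) = 38.

x=-1, y=38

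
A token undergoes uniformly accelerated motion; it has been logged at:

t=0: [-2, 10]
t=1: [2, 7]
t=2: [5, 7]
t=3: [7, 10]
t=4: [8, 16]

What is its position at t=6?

[7, 37]

Taking differences between consecutive positions: [+4, -3], [+3, +0], [+2, +3], [+1, +6]. These grow by [-1, +3] each step.
step 5: [8, 16] + [+0, +9] → [8, 25]
step 6: [8, 25] + [-1, +12] → [7, 37]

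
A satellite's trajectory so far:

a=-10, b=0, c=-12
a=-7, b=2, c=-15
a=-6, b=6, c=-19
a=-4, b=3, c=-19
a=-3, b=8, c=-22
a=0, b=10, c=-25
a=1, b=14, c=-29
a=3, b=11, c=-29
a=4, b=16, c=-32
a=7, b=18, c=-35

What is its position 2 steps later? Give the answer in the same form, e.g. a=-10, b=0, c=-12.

a=10, b=19, c=-39

Differencing gives (+3,+2,-3), (+1,+4,-4), (+2,-3,+0), (+1,+5,-3), (+3,+2,-3), (+1,+4,-4), (+2,-3,+0), (+1,+5,-3), (+3,+2,-3). This is the pattern (+3,+2,-3), (+1,+4,-4), (+2,-3,+0), (+1,+5,-3) repeated.
step 10: apply (+1,+4,-4) → a=8, b=22, c=-39
step 11: apply (+2,-3,+0) → a=10, b=19, c=-39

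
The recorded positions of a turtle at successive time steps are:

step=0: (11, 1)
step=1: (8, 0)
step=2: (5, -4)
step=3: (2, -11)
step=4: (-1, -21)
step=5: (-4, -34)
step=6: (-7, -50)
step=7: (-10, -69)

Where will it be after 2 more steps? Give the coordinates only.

Successive displacements: (-3, -1), (-3, -4), (-3, -7), (-3, -10), (-3, -13), (-3, -16), (-3, -19) — each changes by (+0, -3).
step 8: (-10, -69) + (-3, -22) → (-13, -91)
step 9: (-13, -91) + (-3, -25) → (-16, -116)

(-16, -116)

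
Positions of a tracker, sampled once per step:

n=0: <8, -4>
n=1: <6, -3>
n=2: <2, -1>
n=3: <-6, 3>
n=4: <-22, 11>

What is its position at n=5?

<-54, 27>

Step-to-step displacements: <-2, +1>, <-4, +2>, <-8, +4>, <-16, +8>; each is 2× the previous.
step 5: <-22, 11> + <-32, +16> → <-54, 27>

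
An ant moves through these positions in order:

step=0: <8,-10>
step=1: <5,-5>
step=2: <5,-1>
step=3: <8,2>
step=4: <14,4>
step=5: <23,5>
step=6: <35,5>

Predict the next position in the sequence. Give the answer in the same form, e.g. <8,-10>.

<50,4>

Taking differences between consecutive positions: <-3,+5>, <+0,+4>, <+3,+3>, <+6,+2>, <+9,+1>, <+12,+0>. These grow by <+3,-1> each step.
step 7: <35,5> + <+15,-1> → <50,4>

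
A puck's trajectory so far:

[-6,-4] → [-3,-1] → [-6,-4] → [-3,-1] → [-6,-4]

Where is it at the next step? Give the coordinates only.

The jumps are [+3,+3], [-3,-3], [+3,+3], [-3,-3] — a geometric progression with ratio -1.
step 5: [-6,-4] + [+3,+3] → [-3,-1]

[-3,-1]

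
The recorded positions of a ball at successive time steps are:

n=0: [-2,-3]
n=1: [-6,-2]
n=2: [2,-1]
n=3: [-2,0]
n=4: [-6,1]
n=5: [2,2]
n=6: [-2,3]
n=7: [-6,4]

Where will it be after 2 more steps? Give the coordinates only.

The first coordinate repeats the cycle [-2, -6, 2] with period 3; step 9 mod 3 = 0, giving -2.
The second coordinate changes by +1 each step, so at step 9 it is -3 + 9·(1) = 6.

[-2,6]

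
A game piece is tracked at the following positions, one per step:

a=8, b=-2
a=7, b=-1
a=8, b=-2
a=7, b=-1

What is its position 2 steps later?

Step-to-step displacements: (-1, +1), (+1, -1), (-1, +1); each is -1× the previous.
step 4: a=7, b=-1 + (+1, -1) → a=8, b=-2
step 5: a=8, b=-2 + (-1, +1) → a=7, b=-1

a=7, b=-1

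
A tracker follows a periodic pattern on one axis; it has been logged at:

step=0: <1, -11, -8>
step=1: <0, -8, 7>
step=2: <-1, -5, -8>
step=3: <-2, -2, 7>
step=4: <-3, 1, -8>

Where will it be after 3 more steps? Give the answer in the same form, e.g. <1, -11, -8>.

<-6, 10, 7>

First: linear, -1 per step → -6 at step 7.
Second: linear, +3 per step → 10 at step 7.
Third: cycles through -8, 7 every 2 steps. Step 7 lands at position 1 of the cycle → 7.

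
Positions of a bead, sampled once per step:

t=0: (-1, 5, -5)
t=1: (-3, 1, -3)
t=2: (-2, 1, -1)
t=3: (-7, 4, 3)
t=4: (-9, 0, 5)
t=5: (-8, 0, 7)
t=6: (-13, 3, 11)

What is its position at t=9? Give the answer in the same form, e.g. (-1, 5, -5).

Differencing gives (-2, -4, +2), (+1, +0, +2), (-5, +3, +4), (-2, -4, +2), (+1, +0, +2), (-5, +3, +4). This is the pattern (-2, -4, +2), (+1, +0, +2), (-5, +3, +4) repeated.
step 7: apply (-2, -4, +2) → (-15, -1, 13)
step 8: apply (+1, +0, +2) → (-14, -1, 15)
step 9: apply (-5, +3, +4) → (-19, 2, 19)

(-19, 2, 19)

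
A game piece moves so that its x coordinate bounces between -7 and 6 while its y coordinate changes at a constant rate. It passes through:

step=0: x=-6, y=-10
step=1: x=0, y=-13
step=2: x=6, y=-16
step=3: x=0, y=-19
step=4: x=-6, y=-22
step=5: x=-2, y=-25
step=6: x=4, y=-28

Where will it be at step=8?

The x coordinate travels 6 per step and bounces off the walls at -7 and 6.
  step 7: 4 → 2
  step 8: 2 → -4
The y coordinate changes by -3 each step: at step 8 it is -34.

x=-4, y=-34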